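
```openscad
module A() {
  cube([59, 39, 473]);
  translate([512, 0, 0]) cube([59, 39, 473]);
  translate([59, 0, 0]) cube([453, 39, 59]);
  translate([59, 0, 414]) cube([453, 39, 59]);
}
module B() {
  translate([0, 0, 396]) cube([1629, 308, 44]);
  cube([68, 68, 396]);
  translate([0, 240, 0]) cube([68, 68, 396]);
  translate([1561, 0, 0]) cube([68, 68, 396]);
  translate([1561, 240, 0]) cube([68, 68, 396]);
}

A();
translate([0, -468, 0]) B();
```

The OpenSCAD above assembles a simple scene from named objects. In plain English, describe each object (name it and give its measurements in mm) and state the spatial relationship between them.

A is a picture frame with a 453×355 mm rectangular opening (x by z) and a uniform 59 mm border on every side. Frame depth is 39 mm along y. It is built from two vertical stiles running the full outside height and two horizontal rails spanning the gap between the stiles.

B is a bench: a 1629×308 mm seat slab, 44 mm thick, top at z = 440 mm, on four 68×68 mm square legs flush with the seat corners and standing on z = 0.

The bench is on the floor beside the picture frame on its −y side.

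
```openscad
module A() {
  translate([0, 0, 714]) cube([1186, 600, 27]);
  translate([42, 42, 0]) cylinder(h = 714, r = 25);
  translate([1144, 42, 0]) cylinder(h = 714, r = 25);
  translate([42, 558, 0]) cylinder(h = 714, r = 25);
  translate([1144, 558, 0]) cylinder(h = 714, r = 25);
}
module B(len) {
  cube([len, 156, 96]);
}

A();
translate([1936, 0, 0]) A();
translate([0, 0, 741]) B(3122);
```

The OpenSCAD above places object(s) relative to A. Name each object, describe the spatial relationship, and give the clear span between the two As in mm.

A is a table. B is a beam. A beam spans the tops of two tables. The clear span between the two tables is 750 mm.

Second table starts at x = 1936; first ends at x = 1186; clear span = 1936 − 1186 = 750 mm.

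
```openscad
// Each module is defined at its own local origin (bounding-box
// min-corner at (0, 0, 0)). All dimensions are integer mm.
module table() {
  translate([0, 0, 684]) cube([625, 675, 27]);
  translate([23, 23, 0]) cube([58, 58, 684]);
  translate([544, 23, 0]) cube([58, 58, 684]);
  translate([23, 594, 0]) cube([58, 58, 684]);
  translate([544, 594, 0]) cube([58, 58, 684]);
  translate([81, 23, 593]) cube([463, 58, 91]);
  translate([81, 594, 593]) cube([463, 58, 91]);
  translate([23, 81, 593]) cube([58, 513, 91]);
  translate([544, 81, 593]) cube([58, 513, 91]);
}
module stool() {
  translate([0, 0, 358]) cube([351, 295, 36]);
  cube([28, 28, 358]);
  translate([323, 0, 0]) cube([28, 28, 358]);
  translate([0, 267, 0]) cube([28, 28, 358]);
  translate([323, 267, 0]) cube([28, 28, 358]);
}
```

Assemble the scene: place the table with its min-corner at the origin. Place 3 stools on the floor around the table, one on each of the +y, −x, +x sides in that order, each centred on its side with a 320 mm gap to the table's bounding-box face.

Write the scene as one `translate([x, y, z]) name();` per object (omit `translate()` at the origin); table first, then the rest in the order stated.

table();
translate([137, 995, 0]) stool();
translate([-671, 190, 0]) stool();
translate([945, 190, 0]) stool();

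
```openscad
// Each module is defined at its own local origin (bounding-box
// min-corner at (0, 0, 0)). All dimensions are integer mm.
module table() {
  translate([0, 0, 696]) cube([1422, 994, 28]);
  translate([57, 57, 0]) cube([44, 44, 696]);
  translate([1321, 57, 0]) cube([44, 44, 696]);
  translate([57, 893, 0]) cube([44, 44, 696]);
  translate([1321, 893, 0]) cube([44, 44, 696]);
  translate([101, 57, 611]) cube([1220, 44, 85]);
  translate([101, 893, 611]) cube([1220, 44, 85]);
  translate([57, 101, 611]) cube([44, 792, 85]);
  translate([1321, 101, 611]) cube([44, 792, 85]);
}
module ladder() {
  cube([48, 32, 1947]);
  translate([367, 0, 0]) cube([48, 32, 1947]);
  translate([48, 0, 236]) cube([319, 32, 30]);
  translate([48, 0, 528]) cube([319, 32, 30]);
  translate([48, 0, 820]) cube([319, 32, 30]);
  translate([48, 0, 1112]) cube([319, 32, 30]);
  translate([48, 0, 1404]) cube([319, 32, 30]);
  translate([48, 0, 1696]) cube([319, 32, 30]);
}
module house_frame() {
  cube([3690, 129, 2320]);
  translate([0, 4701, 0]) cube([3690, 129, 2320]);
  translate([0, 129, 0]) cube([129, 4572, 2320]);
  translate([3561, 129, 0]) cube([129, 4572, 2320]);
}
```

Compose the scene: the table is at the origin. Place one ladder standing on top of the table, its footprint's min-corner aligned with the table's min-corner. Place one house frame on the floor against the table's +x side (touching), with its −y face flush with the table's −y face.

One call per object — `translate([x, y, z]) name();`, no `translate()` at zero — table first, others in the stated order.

table();
translate([0, 0, 724]) ladder();
translate([1422, 0, 0]) house_frame();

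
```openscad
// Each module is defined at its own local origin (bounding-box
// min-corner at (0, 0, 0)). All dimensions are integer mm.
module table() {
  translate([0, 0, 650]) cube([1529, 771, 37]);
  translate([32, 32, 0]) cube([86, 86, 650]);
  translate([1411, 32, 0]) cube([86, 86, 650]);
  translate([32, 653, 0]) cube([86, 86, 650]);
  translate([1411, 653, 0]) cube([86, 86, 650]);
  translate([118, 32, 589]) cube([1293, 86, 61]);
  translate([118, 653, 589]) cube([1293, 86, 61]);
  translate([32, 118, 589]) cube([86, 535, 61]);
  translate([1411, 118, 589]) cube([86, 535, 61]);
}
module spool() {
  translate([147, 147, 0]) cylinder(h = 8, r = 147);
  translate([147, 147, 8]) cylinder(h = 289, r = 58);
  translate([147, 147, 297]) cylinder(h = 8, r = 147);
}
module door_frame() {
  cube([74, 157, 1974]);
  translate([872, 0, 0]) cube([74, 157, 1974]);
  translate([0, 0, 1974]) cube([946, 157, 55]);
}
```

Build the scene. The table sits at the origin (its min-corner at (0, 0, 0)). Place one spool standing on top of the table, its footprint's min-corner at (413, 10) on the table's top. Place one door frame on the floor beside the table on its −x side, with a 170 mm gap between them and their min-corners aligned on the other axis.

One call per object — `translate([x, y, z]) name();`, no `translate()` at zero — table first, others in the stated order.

table();
translate([413, 10, 687]) spool();
translate([-1116, 0, 0]) door_frame();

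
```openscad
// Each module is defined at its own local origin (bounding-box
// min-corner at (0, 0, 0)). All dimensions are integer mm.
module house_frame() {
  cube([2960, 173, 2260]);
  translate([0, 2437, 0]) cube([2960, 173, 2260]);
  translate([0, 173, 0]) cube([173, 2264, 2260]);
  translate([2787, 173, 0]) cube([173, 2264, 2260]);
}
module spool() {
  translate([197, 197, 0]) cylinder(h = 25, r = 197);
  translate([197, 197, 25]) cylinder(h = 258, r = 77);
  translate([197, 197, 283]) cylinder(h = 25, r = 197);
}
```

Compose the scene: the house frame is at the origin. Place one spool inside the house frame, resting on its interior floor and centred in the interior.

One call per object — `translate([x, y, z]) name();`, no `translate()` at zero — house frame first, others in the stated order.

house_frame();
translate([1283, 1108, 0]) spool();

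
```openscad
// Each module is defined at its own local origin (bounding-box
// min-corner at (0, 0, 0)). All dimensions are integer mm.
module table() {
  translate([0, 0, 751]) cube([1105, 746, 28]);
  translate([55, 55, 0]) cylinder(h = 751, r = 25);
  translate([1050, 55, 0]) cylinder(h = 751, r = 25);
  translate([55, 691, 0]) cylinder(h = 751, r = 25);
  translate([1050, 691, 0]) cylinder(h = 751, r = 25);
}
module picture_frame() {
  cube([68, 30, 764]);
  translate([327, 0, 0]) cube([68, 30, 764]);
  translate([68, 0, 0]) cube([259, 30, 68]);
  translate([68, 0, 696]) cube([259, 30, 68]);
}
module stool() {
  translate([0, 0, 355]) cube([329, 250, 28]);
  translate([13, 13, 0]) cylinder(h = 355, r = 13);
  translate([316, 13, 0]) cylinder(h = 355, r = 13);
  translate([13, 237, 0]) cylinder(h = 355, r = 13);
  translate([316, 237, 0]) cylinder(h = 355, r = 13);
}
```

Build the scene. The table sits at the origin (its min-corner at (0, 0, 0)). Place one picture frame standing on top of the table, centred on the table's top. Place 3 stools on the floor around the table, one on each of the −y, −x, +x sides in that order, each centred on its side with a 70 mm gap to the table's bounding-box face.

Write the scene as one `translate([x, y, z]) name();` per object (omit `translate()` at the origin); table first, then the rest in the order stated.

table();
translate([355, 358, 779]) picture_frame();
translate([388, -320, 0]) stool();
translate([-399, 248, 0]) stool();
translate([1175, 248, 0]) stool();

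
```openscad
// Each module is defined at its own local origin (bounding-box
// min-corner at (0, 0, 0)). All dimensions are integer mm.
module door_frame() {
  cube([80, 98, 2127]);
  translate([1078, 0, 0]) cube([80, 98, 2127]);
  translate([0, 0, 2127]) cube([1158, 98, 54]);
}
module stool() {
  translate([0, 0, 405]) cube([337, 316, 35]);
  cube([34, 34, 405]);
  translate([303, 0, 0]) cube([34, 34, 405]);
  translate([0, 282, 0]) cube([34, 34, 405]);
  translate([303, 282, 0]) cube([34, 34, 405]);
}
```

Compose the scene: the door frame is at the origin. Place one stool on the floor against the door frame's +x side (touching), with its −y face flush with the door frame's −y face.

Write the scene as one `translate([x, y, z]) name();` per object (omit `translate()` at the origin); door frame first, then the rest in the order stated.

door_frame();
translate([1158, 0, 0]) stool();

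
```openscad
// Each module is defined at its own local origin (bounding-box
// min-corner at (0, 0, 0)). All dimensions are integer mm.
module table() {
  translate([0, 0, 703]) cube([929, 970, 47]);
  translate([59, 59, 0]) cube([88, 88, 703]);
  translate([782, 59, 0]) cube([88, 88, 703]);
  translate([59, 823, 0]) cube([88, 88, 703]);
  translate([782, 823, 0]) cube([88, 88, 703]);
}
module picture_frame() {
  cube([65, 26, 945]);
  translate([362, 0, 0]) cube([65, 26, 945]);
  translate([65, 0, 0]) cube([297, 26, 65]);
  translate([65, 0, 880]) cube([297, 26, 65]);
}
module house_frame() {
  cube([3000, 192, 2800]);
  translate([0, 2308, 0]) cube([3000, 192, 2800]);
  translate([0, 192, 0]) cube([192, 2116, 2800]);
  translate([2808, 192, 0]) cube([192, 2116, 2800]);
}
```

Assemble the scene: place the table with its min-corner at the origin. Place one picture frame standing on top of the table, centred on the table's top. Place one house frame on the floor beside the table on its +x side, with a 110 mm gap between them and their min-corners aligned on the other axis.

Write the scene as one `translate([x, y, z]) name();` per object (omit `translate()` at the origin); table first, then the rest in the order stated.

table();
translate([251, 472, 750]) picture_frame();
translate([1039, 0, 0]) house_frame();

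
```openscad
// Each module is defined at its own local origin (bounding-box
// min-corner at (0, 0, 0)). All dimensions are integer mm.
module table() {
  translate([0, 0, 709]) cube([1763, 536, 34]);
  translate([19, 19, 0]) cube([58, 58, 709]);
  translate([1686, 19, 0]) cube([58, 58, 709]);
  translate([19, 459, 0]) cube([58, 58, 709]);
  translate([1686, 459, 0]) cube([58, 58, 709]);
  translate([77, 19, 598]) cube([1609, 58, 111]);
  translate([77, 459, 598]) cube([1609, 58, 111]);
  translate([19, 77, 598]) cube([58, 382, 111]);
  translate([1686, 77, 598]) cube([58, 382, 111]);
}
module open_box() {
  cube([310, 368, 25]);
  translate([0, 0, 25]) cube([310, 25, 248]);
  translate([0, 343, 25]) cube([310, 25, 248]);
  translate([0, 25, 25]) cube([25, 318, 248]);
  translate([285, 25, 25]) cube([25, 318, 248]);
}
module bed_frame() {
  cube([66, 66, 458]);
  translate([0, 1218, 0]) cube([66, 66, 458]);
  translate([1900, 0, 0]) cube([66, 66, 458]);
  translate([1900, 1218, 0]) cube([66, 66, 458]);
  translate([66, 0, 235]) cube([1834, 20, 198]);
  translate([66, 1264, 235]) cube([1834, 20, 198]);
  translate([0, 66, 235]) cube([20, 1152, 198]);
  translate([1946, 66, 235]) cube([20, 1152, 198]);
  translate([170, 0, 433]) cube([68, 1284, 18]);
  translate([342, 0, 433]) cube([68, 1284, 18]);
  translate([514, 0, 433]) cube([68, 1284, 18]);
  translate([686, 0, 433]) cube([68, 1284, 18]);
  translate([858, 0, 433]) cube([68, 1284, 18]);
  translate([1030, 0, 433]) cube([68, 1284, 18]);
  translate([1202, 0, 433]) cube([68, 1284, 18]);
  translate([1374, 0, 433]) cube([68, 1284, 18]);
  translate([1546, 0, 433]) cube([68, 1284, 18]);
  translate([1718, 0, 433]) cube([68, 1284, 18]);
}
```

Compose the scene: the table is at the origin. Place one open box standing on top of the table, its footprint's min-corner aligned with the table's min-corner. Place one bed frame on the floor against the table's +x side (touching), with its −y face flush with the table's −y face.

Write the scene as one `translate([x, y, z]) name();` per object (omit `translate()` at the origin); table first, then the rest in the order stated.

table();
translate([0, 0, 743]) open_box();
translate([1763, 0, 0]) bed_frame();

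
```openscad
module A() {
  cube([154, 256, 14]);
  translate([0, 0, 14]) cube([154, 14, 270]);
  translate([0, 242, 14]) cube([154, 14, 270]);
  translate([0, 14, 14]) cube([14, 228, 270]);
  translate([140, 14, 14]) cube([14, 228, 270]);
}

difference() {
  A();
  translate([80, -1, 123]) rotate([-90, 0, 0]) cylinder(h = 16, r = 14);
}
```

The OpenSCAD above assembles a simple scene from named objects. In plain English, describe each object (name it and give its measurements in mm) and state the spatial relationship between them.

A is an open storage box with external size 154×256×284 mm and wall thickness 14 mm (the base is also 14 mm thick). The base covers the whole footprint; the four walls stand on the base, with the y-facing walls full-width and the x-facing walls fitting between their inner faces.

The open box has a circular hole of radius 14 mm through its front wall, centred at (x = 80, z = 123).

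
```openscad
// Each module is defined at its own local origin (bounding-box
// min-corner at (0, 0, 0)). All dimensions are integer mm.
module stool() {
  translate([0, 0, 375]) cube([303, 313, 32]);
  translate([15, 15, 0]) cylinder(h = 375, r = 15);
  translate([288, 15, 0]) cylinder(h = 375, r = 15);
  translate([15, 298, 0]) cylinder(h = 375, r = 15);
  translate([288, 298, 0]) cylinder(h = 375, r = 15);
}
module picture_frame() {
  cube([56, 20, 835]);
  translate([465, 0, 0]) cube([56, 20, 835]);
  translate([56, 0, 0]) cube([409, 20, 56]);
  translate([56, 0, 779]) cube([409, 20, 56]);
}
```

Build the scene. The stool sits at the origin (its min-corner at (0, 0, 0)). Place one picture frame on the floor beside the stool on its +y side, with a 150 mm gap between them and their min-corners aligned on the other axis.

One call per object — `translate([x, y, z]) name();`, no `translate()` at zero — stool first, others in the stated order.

stool();
translate([0, 463, 0]) picture_frame();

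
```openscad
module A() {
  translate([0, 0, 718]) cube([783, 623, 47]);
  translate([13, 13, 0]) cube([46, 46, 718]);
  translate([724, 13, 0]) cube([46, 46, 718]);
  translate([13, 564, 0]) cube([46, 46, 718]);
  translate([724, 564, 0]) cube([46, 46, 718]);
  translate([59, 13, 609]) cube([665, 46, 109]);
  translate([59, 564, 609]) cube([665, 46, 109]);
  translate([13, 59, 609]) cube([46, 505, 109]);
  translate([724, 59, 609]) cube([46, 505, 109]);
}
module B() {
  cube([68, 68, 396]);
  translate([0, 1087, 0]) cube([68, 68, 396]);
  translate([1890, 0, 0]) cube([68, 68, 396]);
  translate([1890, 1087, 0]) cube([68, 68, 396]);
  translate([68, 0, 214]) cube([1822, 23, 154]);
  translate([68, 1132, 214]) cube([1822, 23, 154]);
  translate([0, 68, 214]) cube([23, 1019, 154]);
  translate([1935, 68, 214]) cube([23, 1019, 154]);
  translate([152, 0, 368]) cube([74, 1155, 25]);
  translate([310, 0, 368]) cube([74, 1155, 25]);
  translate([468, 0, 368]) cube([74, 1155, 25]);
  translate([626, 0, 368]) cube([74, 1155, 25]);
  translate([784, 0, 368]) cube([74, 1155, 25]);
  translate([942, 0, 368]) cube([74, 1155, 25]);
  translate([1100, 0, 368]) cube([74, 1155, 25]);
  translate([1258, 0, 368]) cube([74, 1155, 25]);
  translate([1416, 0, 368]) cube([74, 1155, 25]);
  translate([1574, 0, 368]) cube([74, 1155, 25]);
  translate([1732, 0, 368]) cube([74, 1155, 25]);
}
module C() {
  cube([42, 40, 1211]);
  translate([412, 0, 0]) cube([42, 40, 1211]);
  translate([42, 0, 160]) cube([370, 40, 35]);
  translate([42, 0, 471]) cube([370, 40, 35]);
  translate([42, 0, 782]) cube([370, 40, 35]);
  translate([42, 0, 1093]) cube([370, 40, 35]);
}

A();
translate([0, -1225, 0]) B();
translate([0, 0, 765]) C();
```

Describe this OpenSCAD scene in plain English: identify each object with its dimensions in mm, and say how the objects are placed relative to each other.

A is a rectangular dining table. The top is 783×623×47 mm with its upper surface at z = 765 mm. It stands on four 46×46 mm square legs, each inset 13 mm from the nearest pair of top edges, running from the floor to the underside of the top. Four apron rails, 46 mm thick and 109 mm tall, run between adjacent legs with their top edges flush with the underside of the top and their outer faces flush with the legs' outer faces.

B is a bed frame 1958 mm long (x) by 1155 mm wide (y). Four 68×68 mm corner posts, 396 mm tall, at the corners of the footprint. Four rails of 23 mm thickness and 154 mm height run between adjacent posts with their undersides at z = 214 mm, their outer faces flush with the outside of the frame (the two x-running rails run between the posts' inner faces; the two y-running rails run between the posts' inner faces). 11 slats, each 74 mm wide (x) and 25 mm thick, lie across the top of the two x-running rails, running the full 1155 mm width of the frame in y; the slats are evenly spaced along x between the inner faces of the end posts with equal gaps (rounded down to the nearest mm) at the −x end and between each pair — any rounding remainder accumulates at the +x end.

C is a straight ladder. Two 42×40 mm vertical rails, 1211 mm tall, stand 454 mm apart (outside-to-outside) with their front faces coplanar on the −y side. 4 rungs, each 40 mm deep and 35 mm tall, span between the inner faces of the rails, front faces flush with the rails. The lowest rung's underside is at z = 160 mm and rungs are spaced 311 mm apart (underside to underside).

The bed frame is on the floor beside the table on its −y side. The ladder is on top of the table.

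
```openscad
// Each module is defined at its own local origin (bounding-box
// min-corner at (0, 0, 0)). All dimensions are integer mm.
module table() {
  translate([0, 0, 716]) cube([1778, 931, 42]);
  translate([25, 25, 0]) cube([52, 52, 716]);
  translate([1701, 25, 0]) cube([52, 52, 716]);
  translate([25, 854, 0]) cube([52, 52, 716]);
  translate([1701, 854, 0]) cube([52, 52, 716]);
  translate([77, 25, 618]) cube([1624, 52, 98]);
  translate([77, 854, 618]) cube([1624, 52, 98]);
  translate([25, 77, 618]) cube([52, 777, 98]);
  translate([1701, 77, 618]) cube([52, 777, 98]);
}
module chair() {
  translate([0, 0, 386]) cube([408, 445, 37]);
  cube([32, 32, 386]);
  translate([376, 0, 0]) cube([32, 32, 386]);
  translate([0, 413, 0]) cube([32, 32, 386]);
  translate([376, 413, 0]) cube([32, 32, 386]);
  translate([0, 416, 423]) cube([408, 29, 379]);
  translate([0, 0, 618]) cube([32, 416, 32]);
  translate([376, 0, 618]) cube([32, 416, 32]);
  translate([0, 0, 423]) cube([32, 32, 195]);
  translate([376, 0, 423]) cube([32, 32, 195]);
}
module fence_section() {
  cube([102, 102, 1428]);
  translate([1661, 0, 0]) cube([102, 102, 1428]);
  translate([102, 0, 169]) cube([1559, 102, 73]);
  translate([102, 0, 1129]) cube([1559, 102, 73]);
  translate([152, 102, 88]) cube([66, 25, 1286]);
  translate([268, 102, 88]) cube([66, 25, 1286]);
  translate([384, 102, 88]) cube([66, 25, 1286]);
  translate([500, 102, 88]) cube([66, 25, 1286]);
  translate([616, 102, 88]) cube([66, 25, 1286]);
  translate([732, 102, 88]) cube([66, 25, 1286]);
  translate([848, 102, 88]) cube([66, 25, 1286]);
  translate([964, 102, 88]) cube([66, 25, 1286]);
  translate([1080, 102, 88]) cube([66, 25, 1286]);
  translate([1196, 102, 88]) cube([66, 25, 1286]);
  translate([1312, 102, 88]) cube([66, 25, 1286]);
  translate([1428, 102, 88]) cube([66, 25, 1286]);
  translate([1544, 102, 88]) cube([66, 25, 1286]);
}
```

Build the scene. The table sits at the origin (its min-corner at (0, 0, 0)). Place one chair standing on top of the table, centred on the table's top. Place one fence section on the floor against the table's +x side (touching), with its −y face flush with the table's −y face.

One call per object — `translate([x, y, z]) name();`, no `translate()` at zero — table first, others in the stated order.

table();
translate([685, 243, 758]) chair();
translate([1778, 0, 0]) fence_section();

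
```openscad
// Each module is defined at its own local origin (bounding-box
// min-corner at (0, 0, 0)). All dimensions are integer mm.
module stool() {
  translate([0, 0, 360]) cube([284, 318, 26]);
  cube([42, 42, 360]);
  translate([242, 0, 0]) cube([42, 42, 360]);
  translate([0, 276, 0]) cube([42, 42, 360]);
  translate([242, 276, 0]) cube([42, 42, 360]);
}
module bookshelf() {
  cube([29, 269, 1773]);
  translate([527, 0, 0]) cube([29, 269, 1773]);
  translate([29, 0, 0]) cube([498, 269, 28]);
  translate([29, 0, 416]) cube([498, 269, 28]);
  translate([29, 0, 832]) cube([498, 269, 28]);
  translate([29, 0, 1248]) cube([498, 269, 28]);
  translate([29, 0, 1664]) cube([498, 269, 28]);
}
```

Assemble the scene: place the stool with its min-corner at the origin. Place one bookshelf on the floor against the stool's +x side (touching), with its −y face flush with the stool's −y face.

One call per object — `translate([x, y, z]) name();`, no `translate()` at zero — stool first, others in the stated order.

stool();
translate([284, 0, 0]) bookshelf();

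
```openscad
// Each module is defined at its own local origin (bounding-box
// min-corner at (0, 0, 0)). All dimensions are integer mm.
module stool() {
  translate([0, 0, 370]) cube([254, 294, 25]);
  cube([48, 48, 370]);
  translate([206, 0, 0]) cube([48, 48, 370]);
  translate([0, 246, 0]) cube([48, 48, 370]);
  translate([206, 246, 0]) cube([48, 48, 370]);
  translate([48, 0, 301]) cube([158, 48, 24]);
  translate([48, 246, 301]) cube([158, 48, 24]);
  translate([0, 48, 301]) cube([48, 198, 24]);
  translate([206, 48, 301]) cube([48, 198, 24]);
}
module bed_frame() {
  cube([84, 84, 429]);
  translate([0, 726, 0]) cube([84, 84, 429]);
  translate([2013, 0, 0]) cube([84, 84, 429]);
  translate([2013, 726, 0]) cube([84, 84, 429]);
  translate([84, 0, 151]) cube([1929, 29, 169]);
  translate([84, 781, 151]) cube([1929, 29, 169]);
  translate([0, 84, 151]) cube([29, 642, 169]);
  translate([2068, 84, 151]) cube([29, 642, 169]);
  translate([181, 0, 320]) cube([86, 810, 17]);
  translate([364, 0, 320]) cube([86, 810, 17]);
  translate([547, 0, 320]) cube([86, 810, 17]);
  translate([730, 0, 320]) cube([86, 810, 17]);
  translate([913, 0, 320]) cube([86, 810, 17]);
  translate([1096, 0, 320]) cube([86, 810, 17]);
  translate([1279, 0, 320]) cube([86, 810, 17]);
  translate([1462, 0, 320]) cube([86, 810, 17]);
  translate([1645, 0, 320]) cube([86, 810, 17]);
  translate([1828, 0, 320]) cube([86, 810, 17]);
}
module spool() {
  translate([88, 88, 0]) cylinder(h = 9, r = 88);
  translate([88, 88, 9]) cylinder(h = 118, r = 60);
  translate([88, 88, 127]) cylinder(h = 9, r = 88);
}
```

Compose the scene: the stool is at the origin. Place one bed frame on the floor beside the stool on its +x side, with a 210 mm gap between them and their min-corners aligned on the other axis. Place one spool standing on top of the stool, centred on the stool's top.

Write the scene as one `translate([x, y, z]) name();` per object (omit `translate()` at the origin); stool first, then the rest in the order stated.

stool();
translate([464, 0, 0]) bed_frame();
translate([39, 59, 395]) spool();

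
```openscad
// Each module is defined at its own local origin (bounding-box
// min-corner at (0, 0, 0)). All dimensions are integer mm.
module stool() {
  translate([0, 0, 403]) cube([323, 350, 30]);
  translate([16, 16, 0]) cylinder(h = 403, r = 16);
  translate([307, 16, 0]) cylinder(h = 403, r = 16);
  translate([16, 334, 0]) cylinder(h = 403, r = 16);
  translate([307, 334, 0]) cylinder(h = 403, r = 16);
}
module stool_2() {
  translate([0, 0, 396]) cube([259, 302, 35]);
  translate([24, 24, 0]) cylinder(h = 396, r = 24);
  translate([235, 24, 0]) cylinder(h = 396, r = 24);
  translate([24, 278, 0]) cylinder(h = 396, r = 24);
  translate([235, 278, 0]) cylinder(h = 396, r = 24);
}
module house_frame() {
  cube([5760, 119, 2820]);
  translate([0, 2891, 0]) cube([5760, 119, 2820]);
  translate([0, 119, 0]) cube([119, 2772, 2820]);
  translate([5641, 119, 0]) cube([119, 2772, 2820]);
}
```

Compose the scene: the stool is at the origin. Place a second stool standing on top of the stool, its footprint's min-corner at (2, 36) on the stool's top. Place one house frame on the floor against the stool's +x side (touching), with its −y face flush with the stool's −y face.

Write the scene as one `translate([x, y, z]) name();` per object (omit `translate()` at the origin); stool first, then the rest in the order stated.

stool();
translate([2, 36, 433]) stool_2();
translate([323, 0, 0]) house_frame();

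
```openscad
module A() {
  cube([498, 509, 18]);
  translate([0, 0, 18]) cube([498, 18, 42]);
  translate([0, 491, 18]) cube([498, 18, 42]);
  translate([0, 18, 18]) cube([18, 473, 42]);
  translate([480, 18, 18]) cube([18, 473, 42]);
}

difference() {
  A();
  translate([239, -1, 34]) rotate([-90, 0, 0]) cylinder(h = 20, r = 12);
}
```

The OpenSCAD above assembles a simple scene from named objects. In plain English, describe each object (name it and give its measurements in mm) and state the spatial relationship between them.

A is an open-topped rectangular box: outside dimensions 498×509×60 mm, with a uniform wall and base thickness of 18 mm. The base is a full 498×509 slab on the floor; four walls sit on top of the base. The front and back walls (the −y and +y sides) span the full width; the two side walls fit between them.

The open box has a circular hole of radius 12 mm through its front wall, centred at (x = 239, z = 34).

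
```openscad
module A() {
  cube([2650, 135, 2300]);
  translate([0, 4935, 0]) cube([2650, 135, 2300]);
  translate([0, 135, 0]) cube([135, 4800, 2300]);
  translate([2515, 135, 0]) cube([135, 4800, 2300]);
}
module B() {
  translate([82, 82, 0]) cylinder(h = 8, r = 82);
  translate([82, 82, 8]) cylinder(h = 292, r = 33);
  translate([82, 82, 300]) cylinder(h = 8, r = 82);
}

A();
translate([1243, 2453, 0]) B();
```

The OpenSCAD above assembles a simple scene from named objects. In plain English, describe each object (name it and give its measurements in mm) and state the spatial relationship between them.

A is the wall frame of a small rectangular building: four walls, each 2300 mm tall and 135 mm thick, enclosing a footprint 2650 mm (x) by 5070 mm (y) outside-to-outside, with no floor or roof. The front and back walls (the −y and +y sides) span the full width; the two side walls fit between them.

B is a spool: two coaxial disc flanges of radius 82 mm and thickness 8 mm, joined by a core cylinder of radius 33 mm and height 292 mm. The lower flange rests on z = 0 and the three cylinders share a vertical axis.

The spool sits inside the house frame, centred.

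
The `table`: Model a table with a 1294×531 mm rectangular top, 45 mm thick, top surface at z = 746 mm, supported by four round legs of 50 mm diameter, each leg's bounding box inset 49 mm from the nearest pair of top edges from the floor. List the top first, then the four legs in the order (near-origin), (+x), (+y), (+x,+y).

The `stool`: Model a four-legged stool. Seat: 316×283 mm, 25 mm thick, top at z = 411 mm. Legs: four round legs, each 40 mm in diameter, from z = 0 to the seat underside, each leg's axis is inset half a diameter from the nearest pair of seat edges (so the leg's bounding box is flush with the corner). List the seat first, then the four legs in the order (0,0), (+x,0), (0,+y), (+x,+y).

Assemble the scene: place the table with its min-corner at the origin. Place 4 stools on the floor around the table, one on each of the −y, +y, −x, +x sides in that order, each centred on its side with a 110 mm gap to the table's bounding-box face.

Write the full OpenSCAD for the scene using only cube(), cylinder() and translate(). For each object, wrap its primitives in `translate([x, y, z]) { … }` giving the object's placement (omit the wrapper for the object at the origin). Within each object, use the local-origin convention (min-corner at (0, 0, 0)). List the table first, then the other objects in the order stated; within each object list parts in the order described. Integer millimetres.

translate([0, 0, 701]) cube([1294, 531, 45]);
translate([74, 74, 0]) cylinder(h = 701, r = 25);
translate([1220, 74, 0]) cylinder(h = 701, r = 25);
translate([74, 457, 0]) cylinder(h = 701, r = 25);
translate([1220, 457, 0]) cylinder(h = 701, r = 25);
translate([489, -393, 0]) {
  translate([0, 0, 386]) cube([316, 283, 25]);
  translate([20, 20, 0]) cylinder(h = 386, r = 20);
  translate([296, 20, 0]) cylinder(h = 386, r = 20);
  translate([20, 263, 0]) cylinder(h = 386, r = 20);
  translate([296, 263, 0]) cylinder(h = 386, r = 20);
}
translate([489, 641, 0]) {
  translate([0, 0, 386]) cube([316, 283, 25]);
  translate([20, 20, 0]) cylinder(h = 386, r = 20);
  translate([296, 20, 0]) cylinder(h = 386, r = 20);
  translate([20, 263, 0]) cylinder(h = 386, r = 20);
  translate([296, 263, 0]) cylinder(h = 386, r = 20);
}
translate([-426, 124, 0]) {
  translate([0, 0, 386]) cube([316, 283, 25]);
  translate([20, 20, 0]) cylinder(h = 386, r = 20);
  translate([296, 20, 0]) cylinder(h = 386, r = 20);
  translate([20, 263, 0]) cylinder(h = 386, r = 20);
  translate([296, 263, 0]) cylinder(h = 386, r = 20);
}
translate([1404, 124, 0]) {
  translate([0, 0, 386]) cube([316, 283, 25]);
  translate([20, 20, 0]) cylinder(h = 386, r = 20);
  translate([296, 20, 0]) cylinder(h = 386, r = 20);
  translate([20, 263, 0]) cylinder(h = 386, r = 20);
  translate([296, 263, 0]) cylinder(h = 386, r = 20);
}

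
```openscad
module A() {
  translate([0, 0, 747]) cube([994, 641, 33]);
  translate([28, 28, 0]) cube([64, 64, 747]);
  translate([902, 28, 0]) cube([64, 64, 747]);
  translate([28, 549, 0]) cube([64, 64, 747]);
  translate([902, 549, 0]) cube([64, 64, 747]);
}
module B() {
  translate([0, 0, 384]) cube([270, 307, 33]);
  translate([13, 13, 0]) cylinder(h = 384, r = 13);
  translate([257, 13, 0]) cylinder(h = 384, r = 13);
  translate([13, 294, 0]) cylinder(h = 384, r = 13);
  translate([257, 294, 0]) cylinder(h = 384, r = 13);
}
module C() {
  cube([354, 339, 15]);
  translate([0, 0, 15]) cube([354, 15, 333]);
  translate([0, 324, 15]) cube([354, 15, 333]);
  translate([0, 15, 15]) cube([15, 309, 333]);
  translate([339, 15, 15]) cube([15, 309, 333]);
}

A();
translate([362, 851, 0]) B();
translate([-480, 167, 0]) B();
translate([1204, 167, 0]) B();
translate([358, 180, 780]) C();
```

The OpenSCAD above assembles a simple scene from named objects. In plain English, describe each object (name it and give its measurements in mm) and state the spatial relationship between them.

A is a table: top 994 mm (x) × 641 mm (y), 33 mm thick, upper face at z = 780 mm, on four 64×64 mm square legs, each inset 28 mm from the nearest pair of top edges, running from z = 0 to the bottom of the top.

B is a four-legged stool. The seat is a 270×307×33 mm slab whose top surface is at z = 417 mm; four round legs, each 26 mm in diameter, run from the floor (z = 0) to the underside of the seat, each leg's axis is inset half a diameter from the nearest pair of seat edges (so the leg's bounding box is flush with the corner).

C is an open-topped rectangular box: outside dimensions 354×339×348 mm, with a uniform wall and base thickness of 15 mm. The base is a full 354×339 slab on the floor; four walls sit on top of the base. The front and back walls (the −y and +y sides) span the full width; the two side walls fit between them.

Three stools sit around the table at the +y, −x, +x sides. The open box is on top of the table.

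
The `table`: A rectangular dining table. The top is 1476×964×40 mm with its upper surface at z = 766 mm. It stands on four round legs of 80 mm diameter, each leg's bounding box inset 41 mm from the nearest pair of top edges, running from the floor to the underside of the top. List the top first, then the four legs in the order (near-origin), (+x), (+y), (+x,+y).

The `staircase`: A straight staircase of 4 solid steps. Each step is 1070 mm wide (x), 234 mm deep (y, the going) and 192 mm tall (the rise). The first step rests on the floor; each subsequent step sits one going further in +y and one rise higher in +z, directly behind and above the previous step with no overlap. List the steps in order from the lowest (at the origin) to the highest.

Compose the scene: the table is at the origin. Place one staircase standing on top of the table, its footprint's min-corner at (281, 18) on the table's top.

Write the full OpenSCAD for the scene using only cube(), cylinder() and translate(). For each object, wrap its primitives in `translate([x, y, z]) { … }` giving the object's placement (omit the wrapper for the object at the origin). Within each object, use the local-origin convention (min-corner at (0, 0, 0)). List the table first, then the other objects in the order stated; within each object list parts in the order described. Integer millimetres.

translate([0, 0, 726]) cube([1476, 964, 40]);
translate([81, 81, 0]) cylinder(h = 726, r = 40);
translate([1395, 81, 0]) cylinder(h = 726, r = 40);
translate([81, 883, 0]) cylinder(h = 726, r = 40);
translate([1395, 883, 0]) cylinder(h = 726, r = 40);
translate([281, 18, 766]) {
  cube([1070, 234, 192]);
  translate([0, 234, 192]) cube([1070, 234, 192]);
  translate([0, 468, 384]) cube([1070, 234, 192]);
  translate([0, 702, 576]) cube([1070, 234, 192]);
}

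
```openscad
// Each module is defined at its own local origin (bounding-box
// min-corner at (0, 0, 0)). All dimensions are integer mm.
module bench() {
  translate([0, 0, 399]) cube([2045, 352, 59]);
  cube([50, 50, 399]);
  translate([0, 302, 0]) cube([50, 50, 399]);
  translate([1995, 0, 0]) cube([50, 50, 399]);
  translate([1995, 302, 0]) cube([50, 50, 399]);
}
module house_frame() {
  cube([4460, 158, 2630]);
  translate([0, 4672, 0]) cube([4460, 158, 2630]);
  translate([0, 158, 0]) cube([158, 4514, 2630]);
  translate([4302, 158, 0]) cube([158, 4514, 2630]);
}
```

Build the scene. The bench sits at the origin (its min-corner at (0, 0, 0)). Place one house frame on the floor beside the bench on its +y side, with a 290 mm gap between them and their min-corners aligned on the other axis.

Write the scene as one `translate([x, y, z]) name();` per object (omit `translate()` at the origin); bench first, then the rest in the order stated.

bench();
translate([0, 642, 0]) house_frame();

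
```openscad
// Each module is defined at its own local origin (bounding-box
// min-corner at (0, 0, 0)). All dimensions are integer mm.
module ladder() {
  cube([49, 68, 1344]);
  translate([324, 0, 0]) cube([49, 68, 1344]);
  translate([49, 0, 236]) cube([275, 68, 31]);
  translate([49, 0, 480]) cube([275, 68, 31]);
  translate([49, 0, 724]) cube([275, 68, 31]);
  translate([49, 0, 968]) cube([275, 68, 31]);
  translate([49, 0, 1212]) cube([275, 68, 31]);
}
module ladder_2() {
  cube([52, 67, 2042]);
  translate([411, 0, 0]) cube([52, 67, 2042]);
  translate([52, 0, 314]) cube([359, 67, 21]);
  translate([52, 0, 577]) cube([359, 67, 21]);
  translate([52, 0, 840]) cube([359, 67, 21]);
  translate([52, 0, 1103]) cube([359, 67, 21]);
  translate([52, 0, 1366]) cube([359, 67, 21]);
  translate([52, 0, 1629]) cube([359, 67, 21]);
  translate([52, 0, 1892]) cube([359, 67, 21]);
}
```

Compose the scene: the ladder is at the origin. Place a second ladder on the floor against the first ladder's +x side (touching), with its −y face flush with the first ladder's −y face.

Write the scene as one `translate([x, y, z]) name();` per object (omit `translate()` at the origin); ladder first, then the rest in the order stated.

ladder();
translate([373, 0, 0]) ladder_2();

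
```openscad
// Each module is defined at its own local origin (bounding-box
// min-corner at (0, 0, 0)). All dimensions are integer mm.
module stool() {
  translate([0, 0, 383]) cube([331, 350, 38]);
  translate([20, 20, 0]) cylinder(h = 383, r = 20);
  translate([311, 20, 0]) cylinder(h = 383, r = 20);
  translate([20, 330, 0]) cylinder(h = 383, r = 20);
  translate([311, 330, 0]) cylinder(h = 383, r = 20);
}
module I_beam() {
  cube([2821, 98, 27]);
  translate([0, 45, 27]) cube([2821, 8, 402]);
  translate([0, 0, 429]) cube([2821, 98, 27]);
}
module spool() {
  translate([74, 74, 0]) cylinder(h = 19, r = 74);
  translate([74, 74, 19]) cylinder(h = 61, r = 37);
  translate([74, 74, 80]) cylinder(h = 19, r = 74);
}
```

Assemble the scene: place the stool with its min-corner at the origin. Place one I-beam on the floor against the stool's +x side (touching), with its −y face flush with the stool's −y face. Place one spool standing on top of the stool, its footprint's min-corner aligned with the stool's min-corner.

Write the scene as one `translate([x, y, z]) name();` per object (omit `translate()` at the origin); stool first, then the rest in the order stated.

stool();
translate([331, 0, 0]) I_beam();
translate([0, 0, 421]) spool();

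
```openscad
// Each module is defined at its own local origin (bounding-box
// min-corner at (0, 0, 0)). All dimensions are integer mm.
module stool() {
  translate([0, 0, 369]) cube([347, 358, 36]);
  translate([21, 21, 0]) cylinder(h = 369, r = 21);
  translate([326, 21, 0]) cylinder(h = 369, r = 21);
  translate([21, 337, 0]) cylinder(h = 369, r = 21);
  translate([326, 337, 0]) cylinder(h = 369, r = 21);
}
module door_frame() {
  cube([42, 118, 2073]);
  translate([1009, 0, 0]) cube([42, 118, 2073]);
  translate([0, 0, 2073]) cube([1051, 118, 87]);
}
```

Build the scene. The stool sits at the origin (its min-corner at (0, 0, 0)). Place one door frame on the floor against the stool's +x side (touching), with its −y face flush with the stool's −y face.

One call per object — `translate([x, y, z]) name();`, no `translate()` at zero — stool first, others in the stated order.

stool();
translate([347, 0, 0]) door_frame();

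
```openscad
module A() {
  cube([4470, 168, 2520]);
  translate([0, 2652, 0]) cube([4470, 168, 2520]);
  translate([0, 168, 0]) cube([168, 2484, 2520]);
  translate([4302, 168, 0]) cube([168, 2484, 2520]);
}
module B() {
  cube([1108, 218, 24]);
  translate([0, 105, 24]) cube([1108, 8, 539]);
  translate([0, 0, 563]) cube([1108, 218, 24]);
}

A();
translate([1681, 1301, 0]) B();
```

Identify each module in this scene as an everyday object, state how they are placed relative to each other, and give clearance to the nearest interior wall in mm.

Clearances: x = 1513, y = 1133; minimum 1133 mm.

A is a house frame. B is an I-beam. The I-beam sits inside the house frame, centred. The clearance to the nearest interior wall is 1133 mm.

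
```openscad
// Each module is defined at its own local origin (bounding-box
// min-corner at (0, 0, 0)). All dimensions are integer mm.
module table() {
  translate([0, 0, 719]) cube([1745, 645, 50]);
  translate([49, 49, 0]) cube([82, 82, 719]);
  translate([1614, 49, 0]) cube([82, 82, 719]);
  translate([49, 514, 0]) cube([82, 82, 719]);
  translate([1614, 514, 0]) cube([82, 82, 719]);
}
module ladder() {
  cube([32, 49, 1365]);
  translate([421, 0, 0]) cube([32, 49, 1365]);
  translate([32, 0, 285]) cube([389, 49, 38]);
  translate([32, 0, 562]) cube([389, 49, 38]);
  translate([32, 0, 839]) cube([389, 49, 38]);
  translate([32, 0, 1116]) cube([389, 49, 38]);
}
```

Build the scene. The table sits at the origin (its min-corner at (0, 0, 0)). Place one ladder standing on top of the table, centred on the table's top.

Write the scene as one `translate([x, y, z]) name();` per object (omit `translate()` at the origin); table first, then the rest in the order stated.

table();
translate([646, 298, 769]) ladder();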